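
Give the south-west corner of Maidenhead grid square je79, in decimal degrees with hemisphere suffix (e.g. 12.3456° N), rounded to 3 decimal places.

41.000° S, 14.000° E

Field J=9, E=4: +9·20° lon, +4·10° lat → SW at lon 0°, lat -50°.
Square 7, 9: +7·2° lon, +9·1° lat → SW at lon 14°, lat -41°.
latitude 41.000° S, longitude 14.000° E.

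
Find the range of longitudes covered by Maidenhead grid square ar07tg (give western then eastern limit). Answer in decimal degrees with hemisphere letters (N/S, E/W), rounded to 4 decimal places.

178.4167° W, 178.3333° W

Field A=0, R=17: +0·20° lon, +17·10° lat → SW at lon -180°, lat 80°.
Square 0, 7: +0·2° lon, +7·1° lat → SW at lon -180°, lat 87°.
Subsquare t=19, g=6: +19·0.0833333° lon, +6·0.0416667° lat → SW at lon -178.417°, lat 87.25°.
Cell spans 0.0833333° lon × 0.0416667° lat.
west 178.4167° W, east 178.3333° W.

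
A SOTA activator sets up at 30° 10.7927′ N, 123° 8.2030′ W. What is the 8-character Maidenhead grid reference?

CM80ke33

Shift to the Maidenhead origin (180°W, 90°S): lon 56.86328, lat 120.17988.
Field (20°×10°, letters A–R): lon ⌊56.86328/20⌋ = 2 → C; lat ⌊120.17988/10⌋ = 12 → M.
Square (2°×1°, digits 0–9): lon ⌊16.86328/2⌋ = 8; lat ⌊0.17988/1⌋ = 0.
Subsquare (5′×2.5′, letters a–x): lon ⌊0.86328/0.0833333⌋ = 10 → k; lat ⌊0.17988/0.0416667⌋ = 4 → e.
Extended square (30″×15″, digits 0–9): lon ⌊0.02995/0.00833333⌋ = 3; lat ⌊0.01321/0.00416667⌋ = 3.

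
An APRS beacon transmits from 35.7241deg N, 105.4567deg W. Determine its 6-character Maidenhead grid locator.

DM75gr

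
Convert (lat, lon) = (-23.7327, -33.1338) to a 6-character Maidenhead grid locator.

Add 180° to longitude and 90° to latitude: 146.8662, 66.2673.
Field: 146.8662/20 → 7 → H, 66.2673/10 → 6 → G; chars HG.
Square: 6.8662/2 → 3, 6.2673/1 → 6; chars 36.
Subsquare: 0.8662/0.0833333 → 10 → k, 0.2673/0.0416667 → 6 → g; chars kg.

HG36kg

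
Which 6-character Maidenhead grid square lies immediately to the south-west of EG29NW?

Longitude subsquare n = 13; −1 → 12 = m.
Latitude subsquare w = 22; −1 → 21 = v.

EG29mv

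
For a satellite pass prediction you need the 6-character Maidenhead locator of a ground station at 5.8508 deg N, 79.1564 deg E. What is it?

MJ95nu

Add 180° to longitude and 90° to latitude: 259.1564, 95.8508.
Field (20°×10°, letters A–R): lon ⌊259.1564/20⌋ = 12 → M; lat ⌊95.8508/10⌋ = 9 → J.
Square (2°×1°, digits 0–9): lon ⌊19.1564/2⌋ = 9; lat ⌊5.8508/1⌋ = 5.
Subsquare (5′×2.5′, letters a–x): lon ⌊1.1564/0.0833333⌋ = 13 → n; lat ⌊0.8508/0.0416667⌋ = 20 → u.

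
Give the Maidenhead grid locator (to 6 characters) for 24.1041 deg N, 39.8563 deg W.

Offset from 180°W / 90°S: lon 140.1437°, lat 114.1041°.
Field: lon ⌊140.1437/20⌋ = 7 → H; lat ⌊114.1041/10⌋ = 11 → L.
Square: lon ⌊0.1437/2⌋ = 0; lat ⌊4.1041/1⌋ = 4.
Subsquare: lon ⌊0.1437/0.0833333⌋ = 1 → b; lat ⌊0.1041/0.0416667⌋ = 2 → c.

HL04bc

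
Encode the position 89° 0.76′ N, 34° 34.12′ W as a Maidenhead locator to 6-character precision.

HR29ra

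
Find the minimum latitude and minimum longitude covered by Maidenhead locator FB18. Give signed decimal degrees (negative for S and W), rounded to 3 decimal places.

-72.000, -78.000

Field F=5, B=1: +5·20° lon, +1·10° lat → SW at lon -80°, lat -80°.
Square 1, 8: +1·2° lon, +8·1° lat → SW at lon -78°, lat -72°.
latitude -72.000, longitude -78.000.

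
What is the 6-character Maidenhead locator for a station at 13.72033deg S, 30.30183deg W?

Offset from 180°W / 90°S: lon 149.6982°, lat 76.2797°.
Field (20°×10°, letters A–R): lon ⌊149.6982/20⌋ = 7 → H; lat ⌊76.2797/10⌋ = 7 → H.
Square (2°×1°, digits 0–9): lon ⌊9.6982/2⌋ = 4; lat ⌊6.2797/1⌋ = 6.
Subsquare (5′×2.5′, letters a–x): lon ⌊1.6982/0.0833333⌋ = 20 → u; lat ⌊0.2797/0.0416667⌋ = 6 → g.

HH46ug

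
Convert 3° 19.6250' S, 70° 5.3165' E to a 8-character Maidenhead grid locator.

MI56bq01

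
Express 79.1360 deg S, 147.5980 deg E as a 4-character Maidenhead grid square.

Offset from 180°W / 90°S: lon 327.60°, lat 10.86°.
Field: 327.60/20 → 16 → Q, 10.86/10 → 1 → B; chars QB.
Square: 7.60/2 → 3, 0.86/1 → 0; chars 30.

QB30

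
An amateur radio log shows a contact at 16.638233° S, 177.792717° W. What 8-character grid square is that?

Add 180° to longitude and 90° to latitude: 2.20728, 73.36177.
Field: lon ⌊2.20728/20⌋ = 0 → A; lat ⌊73.36177/10⌋ = 7 → H.
Square: lon ⌊2.20728/2⌋ = 1; lat ⌊3.36177/1⌋ = 3.
Subsquare: lon ⌊0.20728/0.0833333⌋ = 2 → c; lat ⌊0.36177/0.0416667⌋ = 8 → i.
Extended square: lon ⌊0.04062/0.00833333⌋ = 4; lat ⌊0.02843/0.00416667⌋ = 6.

AH13ci46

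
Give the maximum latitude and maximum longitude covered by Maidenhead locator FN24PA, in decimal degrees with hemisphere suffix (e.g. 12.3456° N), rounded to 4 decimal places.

Field F=5, N=13: +5·20° lon, +13·10° lat → SW at lon -80°, lat 40°.
Square 2, 4: +2·2° lon, +4·1° lat → SW at lon -76°, lat 44°.
Subsquare p=15, a=0: +15·0.0833333° lon, +0·0.0416667° lat → SW at lon -74.75°, lat 44°.
Cell spans 0.0833333° lon × 0.0416667° lat. NE corner is SW corner plus one full cell.
latitude 44.0417° N, longitude 74.6667° W.

44.0417° N, 74.6667° W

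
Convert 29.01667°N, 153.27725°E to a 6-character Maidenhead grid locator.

Shift to the Maidenhead origin (180°W, 90°S): lon 333.2772, lat 119.0167.
Field: lon ⌊333.2772/20⌋ = 16 → Q; lat ⌊119.0167/10⌋ = 11 → L.
Square: lon ⌊13.2772/2⌋ = 6; lat ⌊9.0167/1⌋ = 9.
Subsquare: lon ⌊1.2772/0.0833333⌋ = 15 → p; lat ⌊0.0167/0.0416667⌋ = 0 → a.

QL69pa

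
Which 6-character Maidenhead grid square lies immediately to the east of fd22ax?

FD22bx

Longitude subsquare a = 0; +1 → 1 = b.
The latitude characters are unchanged.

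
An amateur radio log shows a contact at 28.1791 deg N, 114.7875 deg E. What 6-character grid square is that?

OL78je

Add 180° to longitude and 90° to latitude: 294.7875, 118.1791.
Field (20°×10°, letters A–R): 294.7875/20 → 14 → O, 118.1791/10 → 11 → L; chars OL.
Square (2°×1°, digits 0–9): 14.7875/2 → 7, 8.1791/1 → 8; chars 78.
Subsquare (5′×2.5′, letters a–x): 0.7875/0.0833333 → 9 → j, 0.1791/0.0416667 → 4 → e; chars je.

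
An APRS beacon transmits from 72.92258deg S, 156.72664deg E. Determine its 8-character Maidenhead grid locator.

QB87ib78

Shift to the Maidenhead origin (180°W, 90°S): lon 336.72664, lat 17.07742.
Field (20°×10°, letters A–R): lon ⌊336.72664/20⌋ = 16 → Q; lat ⌊17.07742/10⌋ = 1 → B.
Square (2°×1°, digits 0–9): lon ⌊16.72664/2⌋ = 8; lat ⌊7.07742/1⌋ = 7.
Subsquare (5′×2.5′, letters a–x): lon ⌊0.72664/0.0833333⌋ = 8 → i; lat ⌊0.07742/0.0416667⌋ = 1 → b.
Extended square (30″×15″, digits 0–9): lon ⌊0.05997/0.00833333⌋ = 7; lat ⌊0.03575/0.00416667⌋ = 8.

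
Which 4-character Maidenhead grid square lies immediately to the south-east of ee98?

Longitude square 9; +1 → 10, wraps to 0, carry into field.
Longitude field E = 4; +1 → 5 = F.
Latitude square 8; −1 → 7.

FE07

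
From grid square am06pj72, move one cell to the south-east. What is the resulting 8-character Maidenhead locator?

AM06pj81

Longitude extended square 7; +1 → 8.
Latitude extended square 2; −1 → 1.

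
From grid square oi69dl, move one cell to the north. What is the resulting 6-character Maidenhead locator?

Latitude subsquare l = 11; +1 → 12 = m.
The longitude characters are unchanged.

OI69dm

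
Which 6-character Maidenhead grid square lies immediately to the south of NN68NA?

Latitude subsquare a = 0; −1 → -1, wraps to 23 = x, carry into square.
Latitude square 8; −1 → 7.
The longitude characters are unchanged.

NN67nx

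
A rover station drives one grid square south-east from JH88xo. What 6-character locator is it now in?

JH98an

Longitude subsquare x = 23; +1 → 24, wraps to 0 = a, carry into square.
Longitude square 8; +1 → 9.
Latitude subsquare o = 14; −1 → 13 = n.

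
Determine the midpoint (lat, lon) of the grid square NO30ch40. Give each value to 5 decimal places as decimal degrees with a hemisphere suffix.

50.29375° N, 86.20417° E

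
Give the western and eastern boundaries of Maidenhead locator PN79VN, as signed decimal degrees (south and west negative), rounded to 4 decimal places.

135.7500, 135.8333

Field P=15, N=13: +15·20° lon, +13·10° lat → SW at lon 120°, lat 40°.
Square 7, 9: +7·2° lon, +9·1° lat → SW at lon 134°, lat 49°.
Subsquare v=21, n=13: +21·0.0833333° lon, +13·0.0416667° lat → SW at lon 135.75°, lat 49.5417°.
Cell spans 0.0833333° lon × 0.0416667° lat.
west 135.7500, east 135.8333.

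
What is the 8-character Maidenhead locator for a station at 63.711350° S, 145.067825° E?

QC26mg89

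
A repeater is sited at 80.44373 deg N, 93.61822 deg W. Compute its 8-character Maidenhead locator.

ER30ek56

Add 180° to longitude and 90° to latitude: 86.38178, 170.44373.
Field (20°×10°, letters A–R): lon ⌊86.38178/20⌋ = 4 → E; lat ⌊170.44373/10⌋ = 17 → R.
Square (2°×1°, digits 0–9): lon ⌊6.38178/2⌋ = 3; lat ⌊0.44373/1⌋ = 0.
Subsquare (5′×2.5′, letters a–x): lon ⌊0.38178/0.0833333⌋ = 4 → e; lat ⌊0.44373/0.0416667⌋ = 10 → k.
Extended square (30″×15″, digits 0–9): lon ⌊0.04845/0.00833333⌋ = 5; lat ⌊0.02706/0.00416667⌋ = 6.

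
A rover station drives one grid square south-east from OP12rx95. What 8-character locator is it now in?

OP12sx04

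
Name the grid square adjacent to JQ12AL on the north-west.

JQ02xm

Longitude subsquare a = 0; −1 → -1, wraps to 23 = x, carry into square.
Longitude square 1; −1 → 0.
Latitude subsquare l = 11; +1 → 12 = m.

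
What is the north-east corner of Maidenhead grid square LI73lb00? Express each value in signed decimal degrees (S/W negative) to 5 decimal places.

-6.95417, 54.92500

Field L=11, I=8: +11·20° lon, +8·10° lat → SW at lon 40°, lat -10°.
Square 7, 3: +7·2° lon, +3·1° lat → SW at lon 54°, lat -7°.
Subsquare l=11, b=1: +11·0.0833333° lon, +1·0.0416667° lat → SW at lon 54.9167°, lat -6.95833°.
Extended square 0, 0: +0·0.00833333° lon, +0·0.00416667° lat → SW at lon 54.9167°, lat -6.95833°.
Cell spans 0.00833333° lon × 0.00416667° lat. NE corner is SW corner plus one full cell.
latitude -6.95417, longitude 54.92500.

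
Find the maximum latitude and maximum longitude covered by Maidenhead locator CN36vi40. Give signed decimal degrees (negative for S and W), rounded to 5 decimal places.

Field C=2, N=13: +2·20° lon, +13·10° lat → SW at lon -140°, lat 40°.
Square 3, 6: +3·2° lon, +6·1° lat → SW at lon -134°, lat 46°.
Subsquare v=21, i=8: +21·0.0833333° lon, +8·0.0416667° lat → SW at lon -132.25°, lat 46.3333°.
Extended square 4, 0: +4·0.00833333° lon, +0·0.00416667° lat → SW at lon -132.217°, lat 46.3333°.
Cell spans 0.00833333° lon × 0.00416667° lat. NE corner is SW corner plus one full cell.
latitude 46.33750, longitude -132.20833.

46.33750, -132.20833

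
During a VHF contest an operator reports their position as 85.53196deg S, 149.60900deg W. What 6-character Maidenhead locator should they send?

BA54el

Add 180° to longitude and 90° to latitude: 30.3910, 4.4680.
Field: 30.3910/20 → 1 → B, 4.4680/10 → 0 → A; chars BA.
Square: 10.3910/2 → 5, 4.4680/1 → 4; chars 54.
Subsquare: 0.3910/0.0833333 → 4 → e, 0.4680/0.0416667 → 11 → l; chars el.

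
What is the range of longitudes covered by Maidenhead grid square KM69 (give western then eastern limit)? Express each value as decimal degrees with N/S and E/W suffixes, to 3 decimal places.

32.000° E, 34.000° E

Field K=10, M=12: +10·20° lon, +12·10° lat → SW at lon 20°, lat 30°.
Square 6, 9: +6·2° lon, +9·1° lat → SW at lon 32°, lat 39°.
Cell spans 2° lon × 1° lat.
west 32.000° E, east 34.000° E.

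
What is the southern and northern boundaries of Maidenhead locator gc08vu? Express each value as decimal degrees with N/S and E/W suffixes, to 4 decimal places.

61.1667° S, 61.1250° S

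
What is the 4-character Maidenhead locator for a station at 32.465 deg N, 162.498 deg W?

Shift to the Maidenhead origin (180°W, 90°S): lon 17.50, lat 122.47.
Field: 17.50/20 → 0 → A, 122.47/10 → 12 → M; chars AM.
Square: 17.50/2 → 8, 2.47/1 → 2; chars 82.

AM82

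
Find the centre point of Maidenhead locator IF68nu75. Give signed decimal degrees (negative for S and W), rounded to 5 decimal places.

Field I=8, F=5: +8·20° lon, +5·10° lat → SW at lon -20°, lat -40°.
Square 6, 8: +6·2° lon, +8·1° lat → SW at lon -8°, lat -32°.
Subsquare n=13, u=20: +13·0.0833333° lon, +20·0.0416667° lat → SW at lon -6.91667°, lat -31.1667°.
Extended square 7, 5: +7·0.00833333° lon, +5·0.00416667° lat → SW at lon -6.85833°, lat -31.1458°.
Cell spans 0.00833333° lon × 0.00416667° lat. Centre is SW corner plus half of each.
latitude -31.14375, longitude -6.85417.

-31.14375, -6.85417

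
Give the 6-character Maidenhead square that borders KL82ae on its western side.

Longitude subsquare a = 0; −1 → -1, wraps to 23 = x, carry into square.
Longitude square 8; −1 → 7.
The latitude characters are unchanged.

KL72xe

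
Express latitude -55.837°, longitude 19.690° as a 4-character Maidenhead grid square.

JD94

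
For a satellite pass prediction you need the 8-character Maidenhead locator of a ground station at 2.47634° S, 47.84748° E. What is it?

LI37wm15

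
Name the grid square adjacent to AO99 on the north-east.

BP00

Longitude square 9; +1 → 10, wraps to 0, carry into field.
Longitude field A = 0; +1 → 1 = B.
Latitude square 9; +1 → 10, wraps to 0, carry into field.
Latitude field O = 14; +1 → 15 = P.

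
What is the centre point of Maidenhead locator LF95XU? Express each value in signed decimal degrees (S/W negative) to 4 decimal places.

Field L=11, F=5: +11·20° lon, +5·10° lat → SW at lon 40°, lat -40°.
Square 9, 5: +9·2° lon, +5·1° lat → SW at lon 58°, lat -35°.
Subsquare x=23, u=20: +23·0.0833333° lon, +20·0.0416667° lat → SW at lon 59.9167°, lat -34.1667°.
Cell spans 0.0833333° lon × 0.0416667° lat. Centre is SW corner plus half of each.
latitude -34.1458, longitude 59.9583.

-34.1458, 59.9583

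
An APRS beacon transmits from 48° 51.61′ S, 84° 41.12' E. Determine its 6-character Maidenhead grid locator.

NE21id

Shift to the Maidenhead origin (180°W, 90°S): lon 264.6853, lat 41.1398.
Field (20°×10°, letters A–R): 264.6853/20 → 13 → N, 41.1398/10 → 4 → E; chars NE.
Square (2°×1°, digits 0–9): 4.6853/2 → 2, 1.1398/1 → 1; chars 21.
Subsquare (5′×2.5′, letters a–x): 0.6853/0.0833333 → 8 → i, 0.1398/0.0416667 → 3 → d; chars id.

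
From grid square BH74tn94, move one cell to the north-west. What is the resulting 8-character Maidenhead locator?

BH74tn85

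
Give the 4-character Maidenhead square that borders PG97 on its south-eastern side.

QG06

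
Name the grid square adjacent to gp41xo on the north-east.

GP51ap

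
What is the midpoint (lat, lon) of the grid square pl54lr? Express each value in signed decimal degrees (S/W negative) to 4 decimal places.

24.7292, 130.9583

Field P=15, L=11: +15·20° lon, +11·10° lat → SW at lon 120°, lat 20°.
Square 5, 4: +5·2° lon, +4·1° lat → SW at lon 130°, lat 24°.
Subsquare l=11, r=17: +11·0.0833333° lon, +17·0.0416667° lat → SW at lon 130.917°, lat 24.7083°.
Cell spans 0.0833333° lon × 0.0416667° lat. Centre is SW corner plus half of each.
latitude 24.7292, longitude 130.9583.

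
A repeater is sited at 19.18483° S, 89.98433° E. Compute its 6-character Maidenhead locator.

Add 180° to longitude and 90° to latitude: 269.9843, 70.8152.
Field (20°×10°, letters A–R): lon ⌊269.9843/20⌋ = 13 → N; lat ⌊70.8152/10⌋ = 7 → H.
Square (2°×1°, digits 0–9): lon ⌊9.9843/2⌋ = 4; lat ⌊0.8152/1⌋ = 0.
Subsquare (5′×2.5′, letters a–x): lon ⌊1.9843/0.0833333⌋ = 23 → x; lat ⌊0.8152/0.0416667⌋ = 19 → t.

NH40xt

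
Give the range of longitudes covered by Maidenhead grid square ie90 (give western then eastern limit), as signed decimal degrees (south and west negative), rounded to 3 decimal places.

-2.000, 0.000

Field I=8, E=4: +8·20° lon, +4·10° lat → SW at lon -20°, lat -50°.
Square 9, 0: +9·2° lon, +0·1° lat → SW at lon -2°, lat -50°.
Cell spans 2° lon × 1° lat.
west -2.000, east 0.000.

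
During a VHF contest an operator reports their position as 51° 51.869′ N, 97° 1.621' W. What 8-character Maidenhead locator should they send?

Shift to the Maidenhead origin (180°W, 90°S): lon 82.97298, lat 141.86448.
Field: 82.97298/20 → 4 → E, 141.86448/10 → 14 → O; chars EO.
Square: 2.97298/2 → 1, 1.86448/1 → 1; chars 11.
Subsquare: 0.97298/0.0833333 → 11 → l, 0.86448/0.0416667 → 20 → u; chars lu.
Extended square: 0.05632/0.00833333 → 6, 0.03115/0.00416667 → 7; chars 67.

EO11lu67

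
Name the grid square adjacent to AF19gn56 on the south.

Latitude extended square 6; −1 → 5.
The longitude characters are unchanged.

AF19gn55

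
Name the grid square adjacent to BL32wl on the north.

BL32wm

Latitude subsquare l = 11; +1 → 12 = m.
The longitude characters are unchanged.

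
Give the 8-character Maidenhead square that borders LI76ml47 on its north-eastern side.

LI76ml58

Longitude extended square 4; +1 → 5.
Latitude extended square 7; +1 → 8.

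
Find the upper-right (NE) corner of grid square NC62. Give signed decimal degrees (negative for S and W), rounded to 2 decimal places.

-67.00, 94.00

Field N=13, C=2: +13·20° lon, +2·10° lat → SW at lon 80°, lat -70°.
Square 6, 2: +6·2° lon, +2·1° lat → SW at lon 92°, lat -68°.
Cell spans 2° lon × 1° lat. NE corner is SW corner plus one full cell.
latitude -67.00, longitude 94.00.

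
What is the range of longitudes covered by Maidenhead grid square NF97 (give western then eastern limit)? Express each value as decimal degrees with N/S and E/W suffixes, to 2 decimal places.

98.00° E, 100.00° E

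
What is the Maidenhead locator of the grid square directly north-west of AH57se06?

Longitude extended square 0; −1 → -1, wraps to 9, carry into subsquare.
Longitude subsquare s = 18; −1 → 17 = r.
Latitude extended square 6; +1 → 7.

AH57re97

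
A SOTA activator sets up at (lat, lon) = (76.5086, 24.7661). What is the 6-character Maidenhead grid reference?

Shift to the Maidenhead origin (180°W, 90°S): lon 204.7661, lat 166.5086.
Field: 204.7661/20 → 10 → K, 166.5086/10 → 16 → Q; chars KQ.
Square: 4.7661/2 → 2, 6.5086/1 → 6; chars 26.
Subsquare: 0.7661/0.0833333 → 9 → j, 0.5086/0.0416667 → 12 → m; chars jm.

KQ26jm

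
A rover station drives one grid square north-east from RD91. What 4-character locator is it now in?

AD02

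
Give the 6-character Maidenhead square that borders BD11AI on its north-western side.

BD01xj

Longitude subsquare a = 0; −1 → -1, wraps to 23 = x, carry into square.
Longitude square 1; −1 → 0.
Latitude subsquare i = 8; +1 → 9 = j.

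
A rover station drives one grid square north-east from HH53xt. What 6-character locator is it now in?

Longitude subsquare x = 23; +1 → 24, wraps to 0 = a, carry into square.
Longitude square 5; +1 → 6.
Latitude subsquare t = 19; +1 → 20 = u.

HH63au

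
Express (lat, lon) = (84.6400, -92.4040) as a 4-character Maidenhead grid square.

Add 180° to longitude and 90° to latitude: 87.60, 174.64.
Field: 87.60/20 → 4 → E, 174.64/10 → 17 → R; chars ER.
Square: 7.60/2 → 3, 4.64/1 → 4; chars 34.

ER34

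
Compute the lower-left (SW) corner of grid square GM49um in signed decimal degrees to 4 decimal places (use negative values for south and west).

Field G=6, M=12: +6·20° lon, +12·10° lat → SW at lon -60°, lat 30°.
Square 4, 9: +4·2° lon, +9·1° lat → SW at lon -52°, lat 39°.
Subsquare u=20, m=12: +20·0.0833333° lon, +12·0.0416667° lat → SW at lon -50.3333°, lat 39.5°.
latitude 39.5000, longitude -50.3333.

39.5000, -50.3333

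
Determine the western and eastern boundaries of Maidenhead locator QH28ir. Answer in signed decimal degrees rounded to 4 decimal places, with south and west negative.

144.6667, 144.7500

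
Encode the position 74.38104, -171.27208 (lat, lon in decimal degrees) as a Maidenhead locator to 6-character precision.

Offset from 180°W / 90°S: lon 8.7279°, lat 164.3810°.
Field: lon ⌊8.7279/20⌋ = 0 → A; lat ⌊164.3810/10⌋ = 16 → Q.
Square: lon ⌊8.7279/2⌋ = 4; lat ⌊4.3810/1⌋ = 4.
Subsquare: lon ⌊0.7279/0.0833333⌋ = 8 → i; lat ⌊0.3810/0.0416667⌋ = 9 → j.

AQ44ij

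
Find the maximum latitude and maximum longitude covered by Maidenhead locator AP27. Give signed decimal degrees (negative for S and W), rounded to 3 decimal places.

68.000, -174.000

Field A=0, P=15: +0·20° lon, +15·10° lat → SW at lon -180°, lat 60°.
Square 2, 7: +2·2° lon, +7·1° lat → SW at lon -176°, lat 67°.
Cell spans 2° lon × 1° lat. NE corner is SW corner plus one full cell.
latitude 68.000, longitude -174.000.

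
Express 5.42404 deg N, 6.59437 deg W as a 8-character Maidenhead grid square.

IJ65qk81

Add 180° to longitude and 90° to latitude: 173.40563, 95.42404.
Field: 173.40563/20 → 8 → I, 95.42404/10 → 9 → J; chars IJ.
Square: 13.40563/2 → 6, 5.42404/1 → 5; chars 65.
Subsquare: 1.40563/0.0833333 → 16 → q, 0.42404/0.0416667 → 10 → k; chars qk.
Extended square: 0.07230/0.00833333 → 8, 0.00737/0.00416667 → 1; chars 81.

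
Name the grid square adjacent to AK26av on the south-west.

Longitude subsquare a = 0; −1 → -1, wraps to 23 = x, carry into square.
Longitude square 2; −1 → 1.
Latitude subsquare v = 21; −1 → 20 = u.

AK16xu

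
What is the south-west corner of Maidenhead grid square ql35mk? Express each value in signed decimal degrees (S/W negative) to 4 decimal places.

Field Q=16, L=11: +16·20° lon, +11·10° lat → SW at lon 140°, lat 20°.
Square 3, 5: +3·2° lon, +5·1° lat → SW at lon 146°, lat 25°.
Subsquare m=12, k=10: +12·0.0833333° lon, +10·0.0416667° lat → SW at lon 147°, lat 25.4167°.
latitude 25.4167, longitude 147.0000.

25.4167, 147.0000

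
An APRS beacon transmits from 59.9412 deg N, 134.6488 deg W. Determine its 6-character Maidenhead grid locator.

CO29qw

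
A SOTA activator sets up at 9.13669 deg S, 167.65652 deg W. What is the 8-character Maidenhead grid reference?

AI60eu17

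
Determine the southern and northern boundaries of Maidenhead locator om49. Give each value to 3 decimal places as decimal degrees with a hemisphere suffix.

Field O=14, M=12: +14·20° lon, +12·10° lat → SW at lon 100°, lat 30°.
Square 4, 9: +4·2° lon, +9·1° lat → SW at lon 108°, lat 39°.
Cell spans 2° lon × 1° lat.
south 39.000° N, north 40.000° N.

39.000° N, 40.000° N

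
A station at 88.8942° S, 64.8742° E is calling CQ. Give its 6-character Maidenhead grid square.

MA21kc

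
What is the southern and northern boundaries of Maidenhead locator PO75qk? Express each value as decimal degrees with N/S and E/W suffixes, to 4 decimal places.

Field P=15, O=14: +15·20° lon, +14·10° lat → SW at lon 120°, lat 50°.
Square 7, 5: +7·2° lon, +5·1° lat → SW at lon 134°, lat 55°.
Subsquare q=16, k=10: +16·0.0833333° lon, +10·0.0416667° lat → SW at lon 135.333°, lat 55.4167°.
Cell spans 0.0833333° lon × 0.0416667° lat.
south 55.4167° N, north 55.4583° N.

55.4167° N, 55.4583° N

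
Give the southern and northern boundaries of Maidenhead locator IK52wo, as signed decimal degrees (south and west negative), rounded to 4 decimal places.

12.5833, 12.6250

Field I=8, K=10: +8·20° lon, +10·10° lat → SW at lon -20°, lat 10°.
Square 5, 2: +5·2° lon, +2·1° lat → SW at lon -10°, lat 12°.
Subsquare w=22, o=14: +22·0.0833333° lon, +14·0.0416667° lat → SW at lon -8.16667°, lat 12.5833°.
Cell spans 0.0833333° lon × 0.0416667° lat.
south 12.5833, north 12.6250.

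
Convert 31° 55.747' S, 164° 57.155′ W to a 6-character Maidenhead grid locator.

AF78mb

Offset from 180°W / 90°S: lon 15.0474°, lat 58.0709°.
Field (20°×10°, letters A–R): 15.0474/20 → 0 → A, 58.0709/10 → 5 → F; chars AF.
Square (2°×1°, digits 0–9): 15.0474/2 → 7, 8.0709/1 → 8; chars 78.
Subsquare (5′×2.5′, letters a–x): 1.0474/0.0833333 → 12 → m, 0.0709/0.0416667 → 1 → b; chars mb.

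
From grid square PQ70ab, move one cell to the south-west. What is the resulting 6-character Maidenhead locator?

PQ60xa

Longitude subsquare a = 0; −1 → -1, wraps to 23 = x, carry into square.
Longitude square 7; −1 → 6.
Latitude subsquare b = 1; −1 → 0 = a.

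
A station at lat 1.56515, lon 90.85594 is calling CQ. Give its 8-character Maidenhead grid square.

NJ51kn25

Shift to the Maidenhead origin (180°W, 90°S): lon 270.85594, lat 91.56515.
Field (20°×10°, letters A–R): lon ⌊270.85594/20⌋ = 13 → N; lat ⌊91.56515/10⌋ = 9 → J.
Square (2°×1°, digits 0–9): lon ⌊10.85594/2⌋ = 5; lat ⌊1.56515/1⌋ = 1.
Subsquare (5′×2.5′, letters a–x): lon ⌊0.85594/0.0833333⌋ = 10 → k; lat ⌊0.56515/0.0416667⌋ = 13 → n.
Extended square (30″×15″, digits 0–9): lon ⌊0.02261/0.00833333⌋ = 2; lat ⌊0.02348/0.00416667⌋ = 5.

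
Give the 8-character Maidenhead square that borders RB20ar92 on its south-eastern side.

RB20br01

Longitude extended square 9; +1 → 10, wraps to 0, carry into subsquare.
Longitude subsquare a = 0; +1 → 1 = b.
Latitude extended square 2; −1 → 1.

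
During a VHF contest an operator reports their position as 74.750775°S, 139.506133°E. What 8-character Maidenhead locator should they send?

Offset from 180°W / 90°S: lon 319.50613°, lat 15.24922°.
Field: 319.50613/20 → 15 → P, 15.24922/10 → 1 → B; chars PB.
Square: 19.50613/2 → 9, 5.24922/1 → 5; chars 95.
Subsquare: 1.50613/0.0833333 → 18 → s, 0.24922/0.0416667 → 5 → f; chars sf.
Extended square: 0.00613/0.00833333 → 0, 0.04089/0.00416667 → 9; chars 09.

PB95sf09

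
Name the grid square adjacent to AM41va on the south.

AM40vx

Latitude subsquare a = 0; −1 → -1, wraps to 23 = x, carry into square.
Latitude square 1; −1 → 0.
The longitude characters are unchanged.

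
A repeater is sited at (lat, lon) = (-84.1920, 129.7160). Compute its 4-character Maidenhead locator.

Add 180° to longitude and 90° to latitude: 309.72, 5.81.
Field (20°×10°, letters A–R): lon ⌊309.72/20⌋ = 15 → P; lat ⌊5.81/10⌋ = 0 → A.
Square (2°×1°, digits 0–9): lon ⌊9.72/2⌋ = 4; lat ⌊5.81/1⌋ = 5.

PA45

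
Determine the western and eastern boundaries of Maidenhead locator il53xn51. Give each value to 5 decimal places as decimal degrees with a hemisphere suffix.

Field I=8, L=11: +8·20° lon, +11·10° lat → SW at lon -20°, lat 20°.
Square 5, 3: +5·2° lon, +3·1° lat → SW at lon -10°, lat 23°.
Subsquare x=23, n=13: +23·0.0833333° lon, +13·0.0416667° lat → SW at lon -8.08333°, lat 23.5417°.
Extended square 5, 1: +5·0.00833333° lon, +1·0.00416667° lat → SW at lon -8.04167°, lat 23.5458°.
Cell spans 0.00833333° lon × 0.00416667° lat.
west 8.04167° W, east 8.03333° W.

8.04167° W, 8.03333° W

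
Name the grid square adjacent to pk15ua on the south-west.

Longitude subsquare u = 20; −1 → 19 = t.
Latitude subsquare a = 0; −1 → -1, wraps to 23 = x, carry into square.
Latitude square 5; −1 → 4.

PK14tx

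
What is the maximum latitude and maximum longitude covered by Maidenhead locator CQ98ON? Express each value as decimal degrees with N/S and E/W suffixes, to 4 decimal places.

Field C=2, Q=16: +2·20° lon, +16·10° lat → SW at lon -140°, lat 70°.
Square 9, 8: +9·2° lon, +8·1° lat → SW at lon -122°, lat 78°.
Subsquare o=14, n=13: +14·0.0833333° lon, +13·0.0416667° lat → SW at lon -120.833°, lat 78.5417°.
Cell spans 0.0833333° lon × 0.0416667° lat. NE corner is SW corner plus one full cell.
latitude 78.5833° N, longitude 120.7500° W.

78.5833° N, 120.7500° W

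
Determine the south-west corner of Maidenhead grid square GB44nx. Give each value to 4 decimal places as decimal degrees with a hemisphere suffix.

Field G=6, B=1: +6·20° lon, +1·10° lat → SW at lon -60°, lat -80°.
Square 4, 4: +4·2° lon, +4·1° lat → SW at lon -52°, lat -76°.
Subsquare n=13, x=23: +13·0.0833333° lon, +23·0.0416667° lat → SW at lon -50.9167°, lat -75.0417°.
latitude 75.0417° S, longitude 50.9167° W.

75.0417° S, 50.9167° W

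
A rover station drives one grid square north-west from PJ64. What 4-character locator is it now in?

PJ55

Longitude square 6; −1 → 5.
Latitude square 4; +1 → 5.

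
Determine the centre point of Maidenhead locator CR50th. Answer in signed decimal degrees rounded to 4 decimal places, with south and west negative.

Field C=2, R=17: +2·20° lon, +17·10° lat → SW at lon -140°, lat 80°.
Square 5, 0: +5·2° lon, +0·1° lat → SW at lon -130°, lat 80°.
Subsquare t=19, h=7: +19·0.0833333° lon, +7·0.0416667° lat → SW at lon -128.417°, lat 80.2917°.
Cell spans 0.0833333° lon × 0.0416667° lat. Centre is SW corner plus half of each.
latitude 80.3125, longitude -128.3750.

80.3125, -128.3750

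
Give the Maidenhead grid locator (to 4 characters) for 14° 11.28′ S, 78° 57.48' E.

Shift to the Maidenhead origin (180°W, 90°S): lon 258.96, lat 75.81.
Field: 258.96/20 → 12 → M, 75.81/10 → 7 → H; chars MH.
Square: 18.96/2 → 9, 5.81/1 → 5; chars 95.

MH95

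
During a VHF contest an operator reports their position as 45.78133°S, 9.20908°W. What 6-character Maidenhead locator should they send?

Shift to the Maidenhead origin (180°W, 90°S): lon 170.7909, lat 44.2187.
Field: 170.7909/20 → 8 → I, 44.2187/10 → 4 → E; chars IE.
Square: 10.7909/2 → 5, 4.2187/1 → 4; chars 54.
Subsquare: 0.7909/0.0833333 → 9 → j, 0.2187/0.0416667 → 5 → f; chars jf.

IE54jf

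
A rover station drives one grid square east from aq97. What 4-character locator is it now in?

Longitude square 9; +1 → 10, wraps to 0, carry into field.
Longitude field A = 0; +1 → 1 = B.
The latitude characters are unchanged.

BQ07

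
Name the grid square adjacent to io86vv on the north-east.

IO86ww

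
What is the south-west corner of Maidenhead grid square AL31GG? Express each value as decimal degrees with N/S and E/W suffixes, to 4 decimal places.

21.2500° N, 173.5000° W

Field A=0, L=11: +0·20° lon, +11·10° lat → SW at lon -180°, lat 20°.
Square 3, 1: +3·2° lon, +1·1° lat → SW at lon -174°, lat 21°.
Subsquare g=6, g=6: +6·0.0833333° lon, +6·0.0416667° lat → SW at lon -173.5°, lat 21.25°.
latitude 21.2500° N, longitude 173.5000° W.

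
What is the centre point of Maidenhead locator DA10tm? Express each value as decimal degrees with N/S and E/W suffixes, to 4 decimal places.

89.4792° S, 116.3750° W

Field D=3, A=0: +3·20° lon, +0·10° lat → SW at lon -120°, lat -90°.
Square 1, 0: +1·2° lon, +0·1° lat → SW at lon -118°, lat -90°.
Subsquare t=19, m=12: +19·0.0833333° lon, +12·0.0416667° lat → SW at lon -116.417°, lat -89.5°.
Cell spans 0.0833333° lon × 0.0416667° lat. Centre is SW corner plus half of each.
latitude 89.4792° S, longitude 116.3750° W.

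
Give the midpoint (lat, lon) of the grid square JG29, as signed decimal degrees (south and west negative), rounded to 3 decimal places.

-20.500, 5.000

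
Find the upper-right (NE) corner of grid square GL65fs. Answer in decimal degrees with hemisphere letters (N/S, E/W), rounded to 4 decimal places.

Field G=6, L=11: +6·20° lon, +11·10° lat → SW at lon -60°, lat 20°.
Square 6, 5: +6·2° lon, +5·1° lat → SW at lon -48°, lat 25°.
Subsquare f=5, s=18: +5·0.0833333° lon, +18·0.0416667° lat → SW at lon -47.5833°, lat 25.75°.
Cell spans 0.0833333° lon × 0.0416667° lat. NE corner is SW corner plus one full cell.
latitude 25.7917° N, longitude 47.5000° W.

25.7917° N, 47.5000° W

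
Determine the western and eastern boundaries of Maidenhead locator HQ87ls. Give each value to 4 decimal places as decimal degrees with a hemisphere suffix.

Field H=7, Q=16: +7·20° lon, +16·10° lat → SW at lon -40°, lat 70°.
Square 8, 7: +8·2° lon, +7·1° lat → SW at lon -24°, lat 77°.
Subsquare l=11, s=18: +11·0.0833333° lon, +18·0.0416667° lat → SW at lon -23.0833°, lat 77.75°.
Cell spans 0.0833333° lon × 0.0416667° lat.
west 23.0833° W, east 23.0000° W.

23.0833° W, 23.0000° W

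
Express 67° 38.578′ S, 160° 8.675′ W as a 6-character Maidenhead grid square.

AC92wi

Shift to the Maidenhead origin (180°W, 90°S): lon 19.8554, lat 22.3570.
Field: 19.8554/20 → 0 → A, 22.3570/10 → 2 → C; chars AC.
Square: 19.8554/2 → 9, 2.3570/1 → 2; chars 92.
Subsquare: 1.8554/0.0833333 → 22 → w, 0.3570/0.0416667 → 8 → i; chars wi.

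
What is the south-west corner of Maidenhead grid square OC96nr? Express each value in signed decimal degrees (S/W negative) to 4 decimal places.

-63.2917, 119.0833

Field O=14, C=2: +14·20° lon, +2·10° lat → SW at lon 100°, lat -70°.
Square 9, 6: +9·2° lon, +6·1° lat → SW at lon 118°, lat -64°.
Subsquare n=13, r=17: +13·0.0833333° lon, +17·0.0416667° lat → SW at lon 119.083°, lat -63.2917°.
latitude -63.2917, longitude 119.0833.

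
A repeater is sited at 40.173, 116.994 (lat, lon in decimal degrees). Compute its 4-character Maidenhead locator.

Shift to the Maidenhead origin (180°W, 90°S): lon 296.99, lat 130.17.
Field (20°×10°, letters A–R): lon ⌊296.99/20⌋ = 14 → O; lat ⌊130.17/10⌋ = 13 → N.
Square (2°×1°, digits 0–9): lon ⌊16.99/2⌋ = 8; lat ⌊0.17/1⌋ = 0.

ON80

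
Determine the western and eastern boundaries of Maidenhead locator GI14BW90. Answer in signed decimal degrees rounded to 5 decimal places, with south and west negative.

Field G=6, I=8: +6·20° lon, +8·10° lat → SW at lon -60°, lat -10°.
Square 1, 4: +1·2° lon, +4·1° lat → SW at lon -58°, lat -6°.
Subsquare b=1, w=22: +1·0.0833333° lon, +22·0.0416667° lat → SW at lon -57.9167°, lat -5.08333°.
Extended square 9, 0: +9·0.00833333° lon, +0·0.00416667° lat → SW at lon -57.8417°, lat -5.08333°.
Cell spans 0.00833333° lon × 0.00416667° lat.
west -57.84167, east -57.83333.

-57.84167, -57.83333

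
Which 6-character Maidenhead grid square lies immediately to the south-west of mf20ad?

MF10xc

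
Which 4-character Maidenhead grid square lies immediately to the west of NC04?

MC94

Longitude square 0; −1 → -1, wraps to 9, carry into field.
Longitude field N = 13; −1 → 12 = M.
The latitude characters are unchanged.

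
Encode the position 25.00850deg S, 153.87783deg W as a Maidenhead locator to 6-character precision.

BG34bx

Shift to the Maidenhead origin (180°W, 90°S): lon 26.1222, lat 64.9915.
Field: lon ⌊26.1222/20⌋ = 1 → B; lat ⌊64.9915/10⌋ = 6 → G.
Square: lon ⌊6.1222/2⌋ = 3; lat ⌊4.9915/1⌋ = 4.
Subsquare: lon ⌊0.1222/0.0833333⌋ = 1 → b; lat ⌊0.9915/0.0416667⌋ = 23 → x.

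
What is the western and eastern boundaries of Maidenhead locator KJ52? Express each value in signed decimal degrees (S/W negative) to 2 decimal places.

Field K=10, J=9: +10·20° lon, +9·10° lat → SW at lon 20°, lat 0°.
Square 5, 2: +5·2° lon, +2·1° lat → SW at lon 30°, lat 2°.
Cell spans 2° lon × 1° lat.
west 30.00, east 32.00.

30.00, 32.00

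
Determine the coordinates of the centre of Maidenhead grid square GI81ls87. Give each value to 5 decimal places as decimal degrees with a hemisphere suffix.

8.21875° S, 43.01250° W

Field G=6, I=8: +6·20° lon, +8·10° lat → SW at lon -60°, lat -10°.
Square 8, 1: +8·2° lon, +1·1° lat → SW at lon -44°, lat -9°.
Subsquare l=11, s=18: +11·0.0833333° lon, +18·0.0416667° lat → SW at lon -43.0833°, lat -8.25°.
Extended square 8, 7: +8·0.00833333° lon, +7·0.00416667° lat → SW at lon -43.0167°, lat -8.22083°.
Cell spans 0.00833333° lon × 0.00416667° lat. Centre is SW corner plus half of each.
latitude 8.21875° S, longitude 43.01250° W.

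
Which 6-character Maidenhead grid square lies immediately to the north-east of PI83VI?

PI83wj

Longitude subsquare v = 21; +1 → 22 = w.
Latitude subsquare i = 8; +1 → 9 = j.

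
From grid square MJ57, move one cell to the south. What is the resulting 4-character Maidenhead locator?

MJ56

Latitude square 7; −1 → 6.
The longitude characters are unchanged.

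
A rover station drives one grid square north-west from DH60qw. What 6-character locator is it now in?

Longitude subsquare q = 16; −1 → 15 = p.
Latitude subsquare w = 22; +1 → 23 = x.

DH60px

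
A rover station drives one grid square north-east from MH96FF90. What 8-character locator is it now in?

MH96gf01

Longitude extended square 9; +1 → 10, wraps to 0, carry into subsquare.
Longitude subsquare f = 5; +1 → 6 = g.
Latitude extended square 0; +1 → 1.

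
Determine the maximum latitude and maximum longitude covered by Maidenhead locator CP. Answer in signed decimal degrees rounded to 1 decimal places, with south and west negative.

Field C=2, P=15: +2·20° lon, +15·10° lat → SW at lon -140°, lat 60°.
Cell spans 20° lon × 10° lat. NE corner is SW corner plus one full cell.
latitude 70.0, longitude -120.0.

70.0, -120.0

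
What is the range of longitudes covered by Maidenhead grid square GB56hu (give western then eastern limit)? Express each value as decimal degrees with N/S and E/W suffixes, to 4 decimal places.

Field G=6, B=1: +6·20° lon, +1·10° lat → SW at lon -60°, lat -80°.
Square 5, 6: +5·2° lon, +6·1° lat → SW at lon -50°, lat -74°.
Subsquare h=7, u=20: +7·0.0833333° lon, +20·0.0416667° lat → SW at lon -49.4167°, lat -73.1667°.
Cell spans 0.0833333° lon × 0.0416667° lat.
west 49.4167° W, east 49.3333° W.

49.4167° W, 49.3333° W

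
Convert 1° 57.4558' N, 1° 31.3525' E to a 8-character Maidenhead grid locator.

JJ01sw29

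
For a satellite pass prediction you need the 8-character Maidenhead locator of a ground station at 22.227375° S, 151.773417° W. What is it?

Offset from 180°W / 90°S: lon 28.22658°, lat 67.77263°.
Field (20°×10°, letters A–R): 28.22658/20 → 1 → B, 67.77263/10 → 6 → G; chars BG.
Square (2°×1°, digits 0–9): 8.22658/2 → 4, 7.77263/1 → 7; chars 47.
Subsquare (5′×2.5′, letters a–x): 0.22658/0.0833333 → 2 → c, 0.77263/0.0416667 → 18 → s; chars cs.
Extended square (30″×15″, digits 0–9): 0.05992/0.00833333 → 7, 0.02263/0.00416667 → 5; chars 75.

BG47cs75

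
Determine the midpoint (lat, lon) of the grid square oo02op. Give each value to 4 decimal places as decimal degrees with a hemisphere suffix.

Field O=14, O=14: +14·20° lon, +14·10° lat → SW at lon 100°, lat 50°.
Square 0, 2: +0·2° lon, +2·1° lat → SW at lon 100°, lat 52°.
Subsquare o=14, p=15: +14·0.0833333° lon, +15·0.0416667° lat → SW at lon 101.167°, lat 52.625°.
Cell spans 0.0833333° lon × 0.0416667° lat. Centre is SW corner plus half of each.
latitude 52.6458° N, longitude 101.2083° E.

52.6458° N, 101.2083° E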